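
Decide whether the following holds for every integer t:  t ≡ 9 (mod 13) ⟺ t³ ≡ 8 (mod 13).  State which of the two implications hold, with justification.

(⇒) fails and (⇐) fails.

(→) This fails: take t = 9. Then 9 ≡ 9 (mod 13), but 9³ = 729 ≡ 1 (mod 13), not 8.

(←) This fails: take t = 2. Then 2³ = 8 ≡ 8 (mod 13), yet 2 ≡ 2 (mod 13), not 9.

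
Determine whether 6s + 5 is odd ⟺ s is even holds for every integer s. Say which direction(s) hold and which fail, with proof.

Not equivalent: only (⇐) holds.

(⟹) This fails: take s = 1. Then 6s + 5 = 11, which is odd, yet s = 1 is odd, not even.

(⟸) Suppose s is even. Since 6 is even, 6s is even for every s, so 6s + 5 has the same parity as 5, which is odd. Hence 6s + 5 is odd.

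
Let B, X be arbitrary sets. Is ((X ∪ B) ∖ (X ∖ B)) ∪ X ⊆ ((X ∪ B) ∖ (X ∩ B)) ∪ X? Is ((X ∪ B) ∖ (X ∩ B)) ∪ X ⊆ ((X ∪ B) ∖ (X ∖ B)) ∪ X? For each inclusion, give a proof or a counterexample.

Reverse inclusion. Let x ∈ ((X ∪ B) ∖ (X ∩ B)) ∪ X. Then either x ∈ B and x ∉ X; or x ∈ X and x ∉ B; or x ∈ B ∩ X. In each case x ∈ ((X ∪ B) ∖ (X ∖ B)) ∪ X, so ((X ∪ B) ∖ (X ∩ B)) ∪ X ⊆ ((X ∪ B) ∖ (X ∖ B)) ∪ X.

Forward inclusion. Let x ∈ ((X ∪ B) ∖ (X ∖ B)) ∪ X. Then either x ∈ B and x ∉ X; or x ∈ X and x ∉ B; or x ∈ B ∩ X. In each case x ∈ ((X ∪ B) ∖ (X ∩ B)) ∪ X, so ((X ∪ B) ∖ (X ∖ B)) ∪ X ⊆ ((X ∪ B) ∖ (X ∩ B)) ∪ X.

Both inclusions hold.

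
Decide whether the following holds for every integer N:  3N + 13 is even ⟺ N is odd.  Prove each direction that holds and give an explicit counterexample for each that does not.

Forward direction. Suppose 3N + 13 is even. Since 3 is odd, 3N and N have the same parity, so 3N + 13 ≡ N + 13 (mod 2). As 13 is odd, 3N + 13 is even exactly when N is odd. Thus N is odd.

Converse. Suppose N is odd; write N = 2j + 1. Then 3N + 13 = 3·(2j + 1) + 13 = 2·3j + 16, which is even.

Both directions hold.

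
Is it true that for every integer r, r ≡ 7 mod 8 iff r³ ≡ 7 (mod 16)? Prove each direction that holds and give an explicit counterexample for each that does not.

The forward direction fails; the converse holds.

(⇐) The residues r modulo 16 with r³ ≡ 7 (mod 16) are exactly {7}, and each is ≡ 7 (mod 8).

(⇒) This fails: take r = 15. Then 15 ≡ 7 (mod 8), but 15³ = 3375 ≡ 15 (mod 16), not 7.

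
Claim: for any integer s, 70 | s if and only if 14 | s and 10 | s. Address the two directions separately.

(⟹) If 70 ∣ s, write s = 70q. Since 70 = 5·14, s = 14·(5q), so 14 ∣ s; and since 70 = 7·10, s = 10·(7q), so 10 ∣ s.

(⟸) Suppose 14 ∣ s and 10 ∣ s. Any common multiple of 14 and 10 is a multiple of their lcm; here lcm(14, 10) = 14·10/gcd(14, 10) = 140/2 = 70, so 70 ∣ s.

Equivalent; both directions hold.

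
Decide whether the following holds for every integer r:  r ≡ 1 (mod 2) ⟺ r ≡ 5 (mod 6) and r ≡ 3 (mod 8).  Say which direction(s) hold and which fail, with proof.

The forward direction fails; the converse holds.

Forward direction. This fails: r = 1 gives 1 ≡ 1 (mod 2) but 1 ≡ 1 (mod 6), so the conjunction on the right does not hold.

Converse. If r ≡ 5 (mod 6) and r ≡ 3 (mod 8), then by the Chinese remainder theorem r ≡ 11 (mod 24). Since 11 ≡ 1 (mod 2) and 2 ∣ 24, we get r ≡ 1 (mod 2).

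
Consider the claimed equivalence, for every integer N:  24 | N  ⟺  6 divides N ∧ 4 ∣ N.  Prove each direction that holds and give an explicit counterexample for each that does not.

(→) If 24 ∣ N, write N = 24q. Since 24 = 4·6, N = 6·(4q), so 6 ∣ N; and since 24 = 6·4, N = 4·(6q), so 4 ∣ N.

(←) This fails: take N = 12. Both 6 ∣ 12 and 4 ∣ 12, yet 12 is not a multiple of 24 (since 12 = 0·24 + 12), so 24 ∤ 12.

Only the forward implication holds.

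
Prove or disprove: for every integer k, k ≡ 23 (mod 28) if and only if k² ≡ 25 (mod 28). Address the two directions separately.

Not equivalent: only (⇒) holds.

Forward direction. Suppose k ≡ 23 (mod 28). Write k = 28j + 23. Then (28j + 23)² = 784j² + 1288j + 529 = 28(28j² + 46j + 18) + 25, so k² ≡ 25 (mod 28).

Converse. This fails: take k = 5. Then 5² = 25 ≡ 25 (mod 28), yet 5 ≡ 5 (mod 28), not 23.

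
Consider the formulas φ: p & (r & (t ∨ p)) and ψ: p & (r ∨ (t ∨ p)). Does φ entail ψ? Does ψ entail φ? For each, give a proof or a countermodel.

(⇒) holds; (⇐) fails.

(⇐) This fails. Under p = T, r = F, t = F, the left side is false but the right side is true.

(⇒) Assume the antecedent. If p is true, p & (r ∨ (t ∨ p)) reduces to true regardless of the other variables. If p is false, the antecedent cannot hold. Either way p & (r ∨ (t ∨ p)) holds.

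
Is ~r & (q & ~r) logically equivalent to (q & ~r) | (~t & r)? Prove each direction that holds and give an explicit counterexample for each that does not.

(⟹) Assume the antecedent. If r is true, the antecedent cannot hold. If r is false, the antecedent forces (r = F, q = T, t = F) or (r = F, q = T, t = T), and (q & ~r) | (~t & r) holds there. Either way (q & ~r) | (~t & r) holds.

(⟸) This fails. Under r = T, q = F, t = F, the left side is false but the right side is true.

Not equivalent: only (⇒) holds.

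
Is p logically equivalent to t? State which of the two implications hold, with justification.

(⟹) This fails. Under t = F, p = T, the left side is true but the right side is false.

(⟸) This fails. Under t = T, p = F, the left side is false but the right side is true.

(⇒) fails and (⇐) fails.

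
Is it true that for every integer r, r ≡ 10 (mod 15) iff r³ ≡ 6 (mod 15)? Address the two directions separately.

Neither implication holds.

(⟹) This fails: take r = 10. Then 10 ≡ 10 (mod 15), but 10³ = 1000 ≡ 10 (mod 15), not 6.

(⟸) This fails: take r = 6. Then 6³ = 216 ≡ 6 (mod 15), yet 6 ≡ 6 (mod 15), not 10.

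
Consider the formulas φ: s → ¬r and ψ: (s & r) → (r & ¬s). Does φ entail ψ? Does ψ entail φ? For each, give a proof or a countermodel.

Both implications hold.

(→) Assume the antecedent. If r is true, the antecedent forces (r = T, s = F), and (s & r) → (r & ¬s) holds there. If r is false, (s & r) → (r & ¬s) reduces to true regardless of the other variables. Either way (s & r) → (r & ¬s) holds.

(←) Assume the antecedent. If r is true, the antecedent forces (r = T, s = F), and s → ¬r holds there. If r is false, s → ¬r reduces to true regardless of the other variables. Either way s → ¬r holds.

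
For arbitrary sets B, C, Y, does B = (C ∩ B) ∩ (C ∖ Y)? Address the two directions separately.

(⟸) Let x ∈ (C ∩ B) ∩ (C ∖ Y). Then x ∈ B ∩ C and x ∉ Y, from which x ∈ B.

(⟹) This inclusion fails. Take B = {1}, C = ∅, Y = ∅; then 1 ∈ B but 1 ∉ (C ∩ B) ∩ (C ∖ Y).

The sets are not equal: only the reverse inclusion holds.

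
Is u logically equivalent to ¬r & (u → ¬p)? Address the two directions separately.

Both directions fail.

(→) This fails. Under p = T, r = F, u = T, the left side is true but the right side is false.

(←) This fails. Under p = F, r = F, u = F, the left side is false but the right side is true.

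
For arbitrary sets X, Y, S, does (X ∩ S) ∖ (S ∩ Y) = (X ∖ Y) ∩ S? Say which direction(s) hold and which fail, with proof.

(⊆) Let x ∈ (X ∩ S) ∖ (S ∩ Y). Then x ∈ X ∩ S and x ∉ Y, from which x ∈ (X ∖ Y) ∩ S.

(⊇) Let x ∈ (X ∖ Y) ∩ S. Then x ∈ X ∩ S and x ∉ Y, from which x ∈ (X ∩ S) ∖ (S ∩ Y).

The two sets are equal.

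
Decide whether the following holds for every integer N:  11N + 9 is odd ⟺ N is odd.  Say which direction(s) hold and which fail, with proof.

(→) This fails: N = 6 gives 11N + 9 = 75, which is odd, but 6 is even, not odd.

(←) This also fails: N = 7 is odd, but 11N + 9 = 86 is even, not odd.

Neither implication holds.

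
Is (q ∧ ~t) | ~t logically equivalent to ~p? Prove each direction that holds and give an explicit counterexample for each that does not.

(⇒) This fails. Under t = F, p = T, q = F, the left side is true but the right side is false.

(⇐) This fails. Under t = T, p = F, q = F, the left side is false but the right side is true.

Both directions fail.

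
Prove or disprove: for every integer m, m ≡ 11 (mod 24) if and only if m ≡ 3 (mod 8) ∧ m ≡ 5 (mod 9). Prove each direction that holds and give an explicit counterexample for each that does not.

Only the reverse direction holds.

(⇒) This fails: m = 35 gives 35 ≡ 11 (mod 24) but 35 ≡ 8 (mod 9), so the conjunction on the right does not hold.

(⇐) Conversely, if m ≡ 3 (mod 8) and m ≡ 5 (mod 9), then by the Chinese remainder theorem m ≡ 59 (mod 72). Since 59 ≡ 11 (mod 24) and 24 ∣ 72, we get m ≡ 11 (mod 24).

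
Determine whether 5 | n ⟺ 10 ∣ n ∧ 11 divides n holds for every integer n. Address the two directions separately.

The forward direction fails; the converse holds.

[⇒] This fails: take n = 5. Certainly 5 ∣ 5, but 10 ∤ 5.

[⇐] Suppose 10 ∣ n and 11 ∣ n. Any common multiple of 10 and 11 is a multiple of their lcm; here gcd(10, 11) = 1, so lcm(10, 11) = 10·11 = 110, so 110 ∣ n. Since 5 ∣ 110, it follows that 5 ∣ n.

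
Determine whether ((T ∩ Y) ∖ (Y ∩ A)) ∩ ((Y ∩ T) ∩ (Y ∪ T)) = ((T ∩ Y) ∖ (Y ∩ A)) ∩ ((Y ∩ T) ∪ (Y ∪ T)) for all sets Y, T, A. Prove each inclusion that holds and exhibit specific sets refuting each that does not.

The two sets are equal.

(⟸) Let x ∈ ((T ∩ Y) ∖ (Y ∩ A)) ∩ ((Y ∩ T) ∪ (Y ∪ T)). Then x ∈ Y ∩ T and x ∉ A, from which x ∈ ((T ∩ Y) ∖ (Y ∩ A)) ∩ ((Y ∩ T) ∩ (Y ∪ T)).

(⟹) Let x ∈ ((T ∩ Y) ∖ (Y ∩ A)) ∩ ((Y ∩ T) ∩ (Y ∪ T)). Then x ∈ Y ∩ T and x ∉ A, from which x ∈ ((T ∩ Y) ∖ (Y ∩ A)) ∩ ((Y ∩ T) ∪ (Y ∪ T)).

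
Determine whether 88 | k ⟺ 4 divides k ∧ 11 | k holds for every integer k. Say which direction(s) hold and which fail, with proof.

(⟸) This fails: take k = 44. Both 4 ∣ 44 and 11 ∣ 44, yet 44 is not a multiple of 88 (since 44 = 0·88 + 44), so 88 ∤ 44.

(⟹) If 88 ∣ k, write k = 88q. Since 88 = 22·4, k = 4·(22q), so 4 ∣ k; and since 88 = 8·11, k = 11·(8q), so 11 ∣ k.

Only the forward direction holds.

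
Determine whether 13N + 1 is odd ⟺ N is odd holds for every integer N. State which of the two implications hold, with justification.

Both directions fail.

Forward direction. This fails: N = 4 gives 13N + 1 = 53, which is odd, but 4 is even, not odd.

Converse. This also fails: N = 7 is odd, but 13N + 1 = 92 is even, not odd.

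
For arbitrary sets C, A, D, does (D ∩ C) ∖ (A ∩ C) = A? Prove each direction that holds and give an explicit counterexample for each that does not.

Both inclusions fail.

Forward inclusion. This inclusion fails. Take C = {1}, A = ∅, D = {1}; then 1 ∈ (D ∩ C) ∖ (A ∩ C) but 1 ∉ A.

Reverse inclusion. This inclusion fails. Take C = ∅, A = {1}, D = ∅; then 1 ∈ A but 1 ∉ (D ∩ C) ∖ (A ∩ C).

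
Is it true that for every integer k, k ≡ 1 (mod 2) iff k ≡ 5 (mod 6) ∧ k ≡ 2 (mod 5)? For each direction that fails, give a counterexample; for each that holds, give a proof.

Not equivalent: only (⇐) holds.

[⇐] If k ≡ 5 (mod 6) and k ≡ 2 (mod 5), then by the Chinese remainder theorem k ≡ 17 (mod 30). Since 17 ≡ 1 (mod 2) and 2 ∣ 30, we get k ≡ 1 (mod 2).

[⇒] This fails: k = 1 gives 1 ≡ 1 (mod 2) but 1 ≡ 1 (mod 6), so the conjunction on the right does not hold.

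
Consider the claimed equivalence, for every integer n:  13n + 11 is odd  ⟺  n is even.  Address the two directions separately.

(⟹) Suppose 13n + 11 is odd. Since 13 is odd, 13n and n have the same parity, so 13n + 11 ≡ n + 11 (mod 2). As 11 is odd, 13n + 11 is odd exactly when n is even. Thus n is even.

(⟸) Conversely, suppose n is even; write n = 2j. Then 13n + 11 = 13·(2j) + 11 = 2·13j + 11, which is odd.

The biconditional holds.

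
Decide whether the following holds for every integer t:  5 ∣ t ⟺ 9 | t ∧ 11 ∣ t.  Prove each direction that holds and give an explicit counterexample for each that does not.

[⇒] This fails: take t = 5. Certainly 5 ∣ 5, but 9 ∤ 5.

[⇐] This fails: take t = 99. Both 9 ∣ 99 and 11 ∣ 99, yet 99 is not a multiple of 5 (since 99 = 19·5 + 4), so 5 ∤ 99.

Neither implication holds.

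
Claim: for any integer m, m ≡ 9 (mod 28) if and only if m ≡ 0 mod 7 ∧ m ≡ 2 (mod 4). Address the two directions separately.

(⇒) fails and (⇐) fails.

(⟹) This fails: m = 9 gives 9 ≡ 9 (mod 28) but 9 ≡ 2 (mod 7), so the conjunction on the right does not hold.

(⟸) This fails: m = 14 satisfies both congruences on the right (14 ≡ 0 mod 7 and 14 ≡ 2 mod 4) yet 14 ≡ 14 (mod 28), not 9.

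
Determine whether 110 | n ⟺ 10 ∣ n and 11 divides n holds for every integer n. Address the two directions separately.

Both implications hold.

(→) If 110 ∣ n, write n = 110q. Since 110 = 11·10, n = 10·(11q), so 10 ∣ n; and since 110 = 10·11, n = 11·(10q), so 11 ∣ n.

(←) Suppose 10 ∣ n and 11 ∣ n. Any common multiple of 10 and 11 is a multiple of their lcm; here gcd(10, 11) = 1, so lcm(10, 11) = 10·11 = 110, so 110 ∣ n.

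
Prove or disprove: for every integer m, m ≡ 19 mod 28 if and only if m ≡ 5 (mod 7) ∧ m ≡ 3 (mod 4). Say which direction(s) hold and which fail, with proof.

Converse. If m ≡ 5 (mod 7) and m ≡ 3 (mod 4), then by the Chinese remainder theorem m ≡ 19 (mod 28). This is exactly m ≡ 19 (mod 28).

Forward direction. Suppose m ≡ 19 (mod 28); write m = 28j + 19. Since 7 ∣ 28, reducing mod 7 gives m ≡ 19 ≡ 5 (mod 7); since 4 ∣ 28, reducing mod 4 gives m ≡ 19 ≡ 3 (mod 4).

Both implications hold.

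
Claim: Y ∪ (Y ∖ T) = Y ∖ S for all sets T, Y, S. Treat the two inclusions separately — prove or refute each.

(⟹) This inclusion fails. Take T = ∅, Y = {1}, S = {1}; then 1 ∈ Y ∪ (Y ∖ T) but 1 ∉ Y ∖ S.

(⟸) Let x ∈ Y ∖ S. Then either x ∈ Y and x ∉ T, S; or x ∈ T ∩ Y and x ∉ S. In each case x ∈ Y ∪ (Y ∖ T), so Y ∖ S ⊆ Y ∪ (Y ∖ T).

(⊆) fails; (⊇) holds.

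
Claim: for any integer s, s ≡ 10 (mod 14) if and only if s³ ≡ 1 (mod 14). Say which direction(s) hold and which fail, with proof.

(⇒) This fails: take s = 10. Then 10 ≡ 10 (mod 14), but 10³ = 1000 ≡ 6 (mod 14), not 1.

(⇐) This fails: take s = 1. Then 1³ = 1 ≡ 1 (mod 14), yet 1 ≡ 1 (mod 14), not 10.

Neither implication holds.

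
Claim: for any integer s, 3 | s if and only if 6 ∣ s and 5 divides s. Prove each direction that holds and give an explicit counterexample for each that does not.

Only the reverse direction holds.

[⇒] This fails: take s = 3. Certainly 3 ∣ 3, but 6 ∤ 3.

[⇐] Suppose 6 ∣ s and 5 ∣ s. Any common multiple of 6 and 5 is a multiple of their lcm; here gcd(6, 5) = 1, so lcm(6, 5) = 6·5 = 30, so 30 ∣ s. Since 3 ∣ 30, it follows that 3 ∣ s.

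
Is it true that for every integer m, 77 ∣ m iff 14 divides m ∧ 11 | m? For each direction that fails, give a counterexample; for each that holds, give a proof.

(⟹) This fails: take m = 77. Certainly 77 ∣ 77, but 14 ∤ 77.

(⟸) Suppose 14 ∣ m and 11 ∣ m. Any common multiple of 14 and 11 is a multiple of their lcm; here gcd(14, 11) = 1, so lcm(14, 11) = 14·11 = 154, so 154 ∣ m. Since 77 ∣ 154, it follows that 77 ∣ m.

Only the reverse direction holds.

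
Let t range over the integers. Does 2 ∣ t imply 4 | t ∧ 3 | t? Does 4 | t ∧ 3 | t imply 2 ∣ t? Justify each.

Only the reverse direction holds.

(→) This fails: take t = 2. Certainly 2 ∣ 2, but 4 ∤ 2.

(←) Suppose 4 ∣ t and 3 ∣ t. Any common multiple of 4 and 3 is a multiple of their lcm; here gcd(4, 3) = 1, so lcm(4, 3) = 4·3 = 12, so 12 ∣ t. Since 2 ∣ 12, it follows that 2 ∣ t.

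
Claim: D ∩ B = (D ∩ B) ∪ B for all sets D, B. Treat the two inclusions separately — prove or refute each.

(⊆) Let x ∈ D ∩ B. Then x ∈ D ∩ B, from which x ∈ (D ∩ B) ∪ B.

(⊇) This inclusion fails. Take D = ∅, B = {1}; then 1 ∈ (D ∩ B) ∪ B but 1 ∉ D ∩ B.

The sets are not equal: only the forward inclusion holds.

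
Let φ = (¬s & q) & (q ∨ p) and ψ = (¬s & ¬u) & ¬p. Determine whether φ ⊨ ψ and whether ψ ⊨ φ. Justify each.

[⇒] This fails. Under q = T, u = T, s = F, p = T, the left side is true but the right side is false.

[⇐] This fails. Under q = F, u = F, s = F, p = F, the left side is false but the right side is true.

Both directions fail.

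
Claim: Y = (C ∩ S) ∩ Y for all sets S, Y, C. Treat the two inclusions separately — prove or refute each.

The sets are not equal: only the reverse inclusion holds.

Reverse inclusion. Let x ∈ (C ∩ S) ∩ Y. Then x ∈ S ∩ Y ∩ C, from which x ∈ Y.

Forward inclusion. This inclusion fails. Take S = ∅, Y = {1}, C = ∅; then 1 ∈ Y but 1 ∉ (C ∩ S) ∩ Y.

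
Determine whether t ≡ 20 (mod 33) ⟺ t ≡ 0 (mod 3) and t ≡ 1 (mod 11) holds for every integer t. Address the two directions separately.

[⇒] This fails: t = 20 gives 20 ≡ 20 (mod 33) but 20 ≡ 2 (mod 3), so the conjunction on the right does not hold.

[⇐] This fails: t = 12 satisfies both congruences on the right (12 ≡ 0 mod 3 and 12 ≡ 1 mod 11) yet 12 ≡ 12 (mod 33), not 20.

(⇒) fails and (⇐) fails.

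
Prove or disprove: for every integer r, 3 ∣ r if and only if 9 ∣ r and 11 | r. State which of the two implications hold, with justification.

The forward direction fails; the converse holds.

Forward direction. This fails: take r = 3. Certainly 3 ∣ 3, but 9 ∤ 3.

Converse. Suppose 9 ∣ r and 11 ∣ r. Any common multiple of 9 and 11 is a multiple of their lcm; here gcd(9, 11) = 1, so lcm(9, 11) = 9·11 = 99, so 99 ∣ r. Since 3 ∣ 99, it follows that 3 ∣ r.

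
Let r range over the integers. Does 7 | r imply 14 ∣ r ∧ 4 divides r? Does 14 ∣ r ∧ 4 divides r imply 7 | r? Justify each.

Not equivalent: only (⇐) holds.

(⟹) This fails: take r = 7. Certainly 7 ∣ 7, but 14 ∤ 7.

(⟸) Suppose 14 ∣ r and 4 ∣ r. Any common multiple of 14 and 4 is a multiple of their lcm; here lcm(14, 4) = 14·4/gcd(14, 4) = 56/2 = 28, so 28 ∣ r. Since 7 ∣ 28, it follows that 7 ∣ r.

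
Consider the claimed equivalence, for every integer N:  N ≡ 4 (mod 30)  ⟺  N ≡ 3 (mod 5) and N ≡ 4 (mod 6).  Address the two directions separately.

[⇒] This fails: N = 4 gives 4 ≡ 4 (mod 30) but 4 ≡ 4 (mod 5), so the conjunction on the right does not hold.

[⇐] This fails: N = 28 satisfies both congruences on the right (28 ≡ 3 mod 5 and 28 ≡ 4 mod 6) yet 28 ≡ 28 (mod 30), not 4.

(⇒) fails and (⇐) fails.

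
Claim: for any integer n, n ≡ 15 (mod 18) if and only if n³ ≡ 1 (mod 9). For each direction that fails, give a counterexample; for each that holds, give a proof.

[⇒] This fails: take n = 15. Then 15 ≡ 15 (mod 18), but 15³ = 3375 ≡ 0 (mod 9), not 1.

[⇐] This fails: take n = 1. Then 1³ = 1 ≡ 1 (mod 9), yet 1 ≡ 1 (mod 18), not 15.

Neither implication holds.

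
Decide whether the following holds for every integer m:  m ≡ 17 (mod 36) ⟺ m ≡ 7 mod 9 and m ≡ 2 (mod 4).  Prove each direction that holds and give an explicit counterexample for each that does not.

[⇒] This fails: m = 17 gives 17 ≡ 17 (mod 36) but 17 ≡ 8 (mod 9), so the conjunction on the right does not hold.

[⇐] This fails: m = 34 satisfies both congruences on the right (34 ≡ 7 mod 9 and 34 ≡ 2 mod 4) yet 34 ≡ 34 (mod 36), not 17.

Both directions fail.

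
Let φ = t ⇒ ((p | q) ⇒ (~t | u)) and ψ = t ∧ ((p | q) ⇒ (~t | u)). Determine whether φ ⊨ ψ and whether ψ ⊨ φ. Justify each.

Only the reverse direction holds.

Forward direction. This fails. Under u = F, p = F, t = F, q = F, the left side is true but the right side is false.

Converse. Assume the antecedent. If u is true, t ⇒ ((p | q) ⇒ (~t | u)) reduces to true regardless of the other variables. If u is false, the antecedent forces (u = F, p = F, t = T, q = F), and t ⇒ ((p | q) ⇒ (~t | u)) holds there. Either way t ⇒ ((p | q) ⇒ (~t | u)) holds.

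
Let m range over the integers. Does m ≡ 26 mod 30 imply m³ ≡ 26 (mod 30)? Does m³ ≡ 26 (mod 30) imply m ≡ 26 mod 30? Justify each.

Both directions hold.

(⟹) Suppose m ≡ 26 mod 30. Write m = 30j + 26. Then (30j + 26)³ = 27000j³ + 70200j² + 60840j + 17576 = 30(900j³ + 2340j² + 2028j + 585) + 26, so m³ ≡ 26 (mod 30).

(⟸) Conversely, suppose m³ ≡ 26 (mod 30). The only residue r in {0, …, 29} with r³ ≡ 26 (mod 30) is r = 26, so m ≡ 26 (mod 30).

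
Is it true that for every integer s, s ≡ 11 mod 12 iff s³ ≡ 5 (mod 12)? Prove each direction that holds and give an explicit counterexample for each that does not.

(⟹) This fails: take s = 11. Then 11 ≡ 11 (mod 12), but 11³ = 1331 ≡ 11 (mod 12), not 5.

(⟸) This fails: take s = 5. Then 5³ = 125 ≡ 5 (mod 12), yet 5 ≡ 5 (mod 12), not 11.

Both directions fail.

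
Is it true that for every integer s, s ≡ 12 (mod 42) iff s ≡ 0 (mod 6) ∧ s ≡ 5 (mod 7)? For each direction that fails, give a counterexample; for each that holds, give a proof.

Both implications hold.

Forward direction. Suppose s ≡ 12 (mod 42); write s = 42j + 12. Since 6 ∣ 42, reducing mod 6 gives s ≡ 12 ≡ 0 (mod 6); since 7 ∣ 42, reducing mod 7 gives s ≡ 12 ≡ 5 (mod 7).

Converse. If s ≡ 0 (mod 6) and s ≡ 5 (mod 7), then by the Chinese remainder theorem s ≡ 12 (mod 42). This is exactly s ≡ 12 (mod 42).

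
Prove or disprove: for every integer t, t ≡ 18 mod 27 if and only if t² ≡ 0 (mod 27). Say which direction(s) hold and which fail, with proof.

(⟹) Suppose t ≡ 18 mod 27. Write t = 27j + 18. Then (27j + 18)² = 729j² + 972j + 324 = 27(27j² + 36j + 12) + 0, so t² ≡ 0 (mod 27).

(⟸) This fails: take t = 0. Then 0² = 0 ≡ 0 (mod 27), yet 0 ≡ 0 (mod 27), not 18.

The forward direction holds; the converse fails.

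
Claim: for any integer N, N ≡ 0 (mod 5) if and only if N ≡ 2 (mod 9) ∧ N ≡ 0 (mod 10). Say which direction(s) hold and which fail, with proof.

(⟸) If N ≡ 2 (mod 9) and N ≡ 0 (mod 10), then by the Chinese remainder theorem N ≡ 20 (mod 90). Since 20 ≡ 0 (mod 5) and 5 ∣ 90, we get N ≡ 0 (mod 5).

(⟹) This fails: N = 0 gives 0 ≡ 0 (mod 5) but 0 ≡ 0 (mod 9), so the conjunction on the right does not hold.

Only the converse holds.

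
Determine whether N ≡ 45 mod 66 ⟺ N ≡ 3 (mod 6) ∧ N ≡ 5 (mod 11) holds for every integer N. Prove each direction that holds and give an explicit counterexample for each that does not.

[⇒] This fails: N = 45 gives 45 ≡ 45 (mod 66) but 45 ≡ 1 (mod 11), so the conjunction on the right does not hold.

[⇐] This fails: N = 27 satisfies both congruences on the right (27 ≡ 3 mod 6 and 27 ≡ 5 mod 11) yet 27 ≡ 27 (mod 66), not 45.

Neither direction holds.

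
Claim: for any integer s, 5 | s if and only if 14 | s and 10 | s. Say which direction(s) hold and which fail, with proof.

(→) This fails: take s = 5. Certainly 5 ∣ 5, but 14 ∤ 5.

(←) Suppose 14 ∣ s and 10 ∣ s. Any common multiple of 14 and 10 is a multiple of their lcm; here lcm(14, 10) = 14·10/gcd(14, 10) = 140/2 = 70, so 70 ∣ s. Since 5 ∣ 70, it follows that 5 ∣ s.

Not equivalent: only (⇐) holds.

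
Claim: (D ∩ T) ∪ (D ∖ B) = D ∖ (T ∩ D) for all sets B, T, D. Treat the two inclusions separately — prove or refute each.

Both inclusions fail.

(⊆) This inclusion fails. Take B = ∅, T = {1}, D = {1}; then 1 ∈ (D ∩ T) ∪ (D ∖ B) but 1 ∉ D ∖ (T ∩ D).

(⊇) This inclusion fails. Take B = {1}, T = ∅, D = {1}; then 1 ∈ D ∖ (T ∩ D) but 1 ∉ (D ∩ T) ∪ (D ∖ B).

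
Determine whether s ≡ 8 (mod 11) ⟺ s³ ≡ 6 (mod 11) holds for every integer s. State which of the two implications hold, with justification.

(⇒) Suppose s ≡ 8 (mod 11). Write s = 11j + 8. Then (11j + 8)³ = 1331j³ + 2904j² + 2112j + 512 = 11(121j³ + 264j² + 192j + 46) + 6, so s³ ≡ 6 (mod 11).

(⇐) For the converse, argue contrapositively. If s ≢ 8 (mod 11), then s is congruent to one of 0, 1, 2, 3, 4, 5, 6, 7, 9, 10 modulo 11, and these give s³ ≡ 0, 1, 8, 5, 9, 4, 7, 2, 3, 10 respectively — never 6.

The biconditional holds.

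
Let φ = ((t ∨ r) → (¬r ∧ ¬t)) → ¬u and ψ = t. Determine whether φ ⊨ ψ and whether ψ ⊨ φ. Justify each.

Only the converse holds.

(→) This fails. Under r = F, u = F, t = F, the left side is true but the right side is false.

(←) Assume the antecedent. If r is true, ((t ∨ r) → (¬r ∧ ¬t)) → ¬u reduces to true regardless of the other variables. If r is false, the antecedent forces (r = F, u = F, t = T) or (r = F, u = T, t = T), and ((t ∨ r) → (¬r ∧ ¬t)) → ¬u holds there. Either way ((t ∨ r) → (¬r ∧ ¬t)) → ¬u holds.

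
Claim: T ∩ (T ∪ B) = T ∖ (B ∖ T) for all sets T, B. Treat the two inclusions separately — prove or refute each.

Both inclusions hold.

(⟹) Let x ∈ T ∩ (T ∪ B). Then either x ∈ T and x ∉ B; or x ∈ T ∩ B. In each case x ∈ T ∖ (B ∖ T), so T ∩ (T ∪ B) ⊆ T ∖ (B ∖ T).

(⟸) Let x ∈ T ∖ (B ∖ T). Then either x ∈ T and x ∉ B; or x ∈ T ∩ B. In each case x ∈ T ∩ (T ∪ B), so T ∖ (B ∖ T) ⊆ T ∩ (T ∪ B).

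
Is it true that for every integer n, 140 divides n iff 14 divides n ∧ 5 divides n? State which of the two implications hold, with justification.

Forward direction. If 140 ∣ n, write n = 140q. Since 140 = 10·14, n = 14·(10q), so 14 ∣ n; and since 140 = 28·5, n = 5·(28q), so 5 ∣ n.

Converse. This fails: take n = 70. Both 14 ∣ 70 and 5 ∣ 70, yet 70 is not a multiple of 140 (since 70 = 0·140 + 70), so 140 ∤ 70.

The forward direction holds; the converse fails.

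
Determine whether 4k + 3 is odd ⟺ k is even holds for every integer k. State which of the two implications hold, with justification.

Only the reverse direction holds.

(⇒) This fails: take k = 3. Then 4k + 3 = 15, which is odd, yet k = 3 is odd, not even.

(⇐) Suppose k is even. Since 4 is even, 4k is even for every k, so 4k + 3 has the same parity as 3, which is odd. Hence 4k + 3 is odd.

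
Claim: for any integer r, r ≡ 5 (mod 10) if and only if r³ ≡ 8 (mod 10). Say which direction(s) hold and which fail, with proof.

Both directions fail.

(⇒) This fails: take r = 5. Then 5 ≡ 5 (mod 10), but 5³ = 125 ≡ 5 (mod 10), not 8.

(⇐) This fails: take r = 2. Then 2³ = 8 ≡ 8 (mod 10), yet 2 ≡ 2 (mod 10), not 5.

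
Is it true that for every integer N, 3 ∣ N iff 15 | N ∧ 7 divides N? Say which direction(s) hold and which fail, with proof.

(⟹) This fails: take N = 3. Certainly 3 ∣ 3, but 15 ∤ 3.

(⟸) Suppose 15 ∣ N and 7 ∣ N. Any common multiple of 15 and 7 is a multiple of their lcm; here gcd(15, 7) = 1, so lcm(15, 7) = 15·7 = 105, so 105 ∣ N. Since 3 ∣ 105, it follows that 3 ∣ N.

The forward direction fails; the converse holds.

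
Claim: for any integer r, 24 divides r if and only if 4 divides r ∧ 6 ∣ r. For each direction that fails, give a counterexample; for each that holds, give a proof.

(⟹) If 24 ∣ r, write r = 24q. Since 24 = 6·4, r = 4·(6q), so 4 ∣ r; and since 24 = 4·6, r = 6·(4q), so 6 ∣ r.

(⟸) This fails: take r = 12. Both 4 ∣ 12 and 6 ∣ 12, yet 12 is not a multiple of 24 (since 12 = 0·24 + 12), so 24 ∤ 12.

Only the forward direction holds.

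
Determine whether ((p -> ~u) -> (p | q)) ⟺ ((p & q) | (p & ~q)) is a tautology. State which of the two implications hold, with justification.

(⇒) This fails. Under u = F, p = F, q = T, the left side is true but the right side is false.

(⇐) Assume the antecedent. If u is true, the antecedent forces (u = T, p = T, q = F) or (u = T, p = T, q = T), and (p -> ~u) -> (p | q) holds there. If u is false, the antecedent forces (u = F, p = T, q = F) or (u = F, p = T, q = T), and (p -> ~u) -> (p | q) holds there. Either way (p -> ~u) -> (p | q) holds.

(⇒) fails; (⇐) holds.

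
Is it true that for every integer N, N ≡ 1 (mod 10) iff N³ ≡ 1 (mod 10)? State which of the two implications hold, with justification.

The biconditional holds.

Converse. For the converse, argue contrapositively. If N ≢ 1 (mod 10), then N is congruent to one of 0, 2, 3, 4, 5, 6, 7, 8, 9 modulo 10, and these give N³ ≡ 0, 8, 7, 4, 5, 6, 3, 2, 9 respectively — never 1.

Forward direction. Suppose N ≡ 1 (mod 10). Write N = 10j + 1. Then (10j + 1)³ = 1000j³ + 300j² + 30j + 1 = 10(100j³ + 30j² + 3j) + 1, so N³ ≡ 1 (mod 10).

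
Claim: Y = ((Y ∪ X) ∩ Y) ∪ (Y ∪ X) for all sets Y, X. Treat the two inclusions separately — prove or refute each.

(⟹) Let x ∈ Y. Then either x ∈ Y and x ∉ X; or x ∈ Y ∩ X. In each case x ∈ ((Y ∪ X) ∩ Y) ∪ (Y ∪ X), so Y ⊆ ((Y ∪ X) ∩ Y) ∪ (Y ∪ X).

(⟸) This inclusion fails. Take Y = ∅, X = {1}; then 1 ∈ ((Y ∪ X) ∩ Y) ∪ (Y ∪ X) but 1 ∉ Y.

Only the forward inclusion holds.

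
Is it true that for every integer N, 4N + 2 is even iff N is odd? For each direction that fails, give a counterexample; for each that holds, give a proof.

(⇒) fails; (⇐) holds.

(⇒) This fails: take N = 6. Then 4N + 2 = 26, which is even, yet N = 6 is even, not odd.

(⇐) Suppose N is odd. Since 4 is even, 4N is even for every N, so 4N + 2 has the same parity as 2, which is even. Hence 4N + 2 is even.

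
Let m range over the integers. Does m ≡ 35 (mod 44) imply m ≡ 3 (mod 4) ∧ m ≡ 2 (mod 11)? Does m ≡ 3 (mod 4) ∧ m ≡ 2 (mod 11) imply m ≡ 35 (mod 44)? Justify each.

Equivalent; both directions hold.

(⟹) Suppose m ≡ 35 (mod 44); write m = 44j + 35. Since 4 ∣ 44, reducing mod 4 gives m ≡ 35 ≡ 3 (mod 4); since 11 ∣ 44, reducing mod 11 gives m ≡ 35 ≡ 2 (mod 11).

(⟸) Conversely, if m ≡ 3 (mod 4) and m ≡ 2 (mod 11), then by the Chinese remainder theorem m ≡ 35 (mod 44). This is exactly m ≡ 35 (mod 44).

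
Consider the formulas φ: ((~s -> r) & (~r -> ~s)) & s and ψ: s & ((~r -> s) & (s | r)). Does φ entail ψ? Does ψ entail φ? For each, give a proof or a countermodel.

(⟸) This fails. Under s = T, r = F, the left side is false but the right side is true.

(⟹) Assume the antecedent. If s is true, s & ((~r -> s) & (s | r)) reduces to true regardless of the other variables. If s is false, the antecedent cannot hold. Either way s & ((~r -> s) & (s | r)) holds.

Not equivalent: only (⇒) holds.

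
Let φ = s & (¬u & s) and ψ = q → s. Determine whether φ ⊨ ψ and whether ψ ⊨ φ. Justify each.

Only the forward implication holds.

(⟹) Assume the antecedent. If s is true, q → s reduces to true regardless of the other variables. If s is false, the antecedent cannot hold. Either way q → s holds.

(⟸) This fails. Under s = F, u = F, q = F, the left side is false but the right side is true.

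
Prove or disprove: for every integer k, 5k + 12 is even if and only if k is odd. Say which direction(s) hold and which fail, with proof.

(⇒) fails and (⇐) fails.

[⇒] This fails: k = 0 gives 5k + 12 = 12, which is even, but 0 is even, not odd.

[⇐] This also fails: k = 5 is odd, but 5k + 12 = 37 is odd, not even.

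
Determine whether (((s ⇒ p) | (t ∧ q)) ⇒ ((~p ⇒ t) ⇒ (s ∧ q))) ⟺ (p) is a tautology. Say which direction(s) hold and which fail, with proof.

Forward direction. This fails. Under s = F, t = F, p = F, q = F, the left side is true but the right side is false.

Converse. This fails. Under s = F, t = F, p = T, q = F, the left side is false but the right side is true.

(⇒) fails and (⇐) fails.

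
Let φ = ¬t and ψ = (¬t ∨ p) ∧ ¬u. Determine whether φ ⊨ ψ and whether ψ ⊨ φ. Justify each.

Neither direction holds.

[⇒] This fails. Under u = T, p = F, t = F, the left side is true but the right side is false.

[⇐] This fails. Under u = F, p = T, t = T, the left side is false but the right side is true.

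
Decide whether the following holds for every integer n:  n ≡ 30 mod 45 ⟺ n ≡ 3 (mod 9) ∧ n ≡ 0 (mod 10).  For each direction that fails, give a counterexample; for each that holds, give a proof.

Not equivalent: only (⇐) holds.

(→) This fails: n = 75 gives 75 ≡ 30 (mod 45) but 75 ≡ 5 (mod 10), so the conjunction on the right does not hold.

(←) Conversely, if n ≡ 3 (mod 9) and n ≡ 0 (mod 10), then by the Chinese remainder theorem n ≡ 30 (mod 90). Since 30 ≡ 30 (mod 45) and 45 ∣ 90, we get n ≡ 30 (mod 45).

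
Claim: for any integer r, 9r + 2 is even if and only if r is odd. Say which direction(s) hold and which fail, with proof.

(→) This fails: r = 6 gives 9r + 2 = 56, which is even, but 6 is even, not odd.

(←) This also fails: r = 5 is odd, but 9r + 2 = 47 is odd, not even.

Neither implication holds.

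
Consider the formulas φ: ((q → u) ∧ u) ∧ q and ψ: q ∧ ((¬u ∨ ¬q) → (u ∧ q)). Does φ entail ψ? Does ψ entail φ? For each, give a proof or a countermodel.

Both directions hold.

[⇐] Assume the antecedent. If u is true, the antecedent forces (u = T, q = T), and ((q → u) ∧ u) ∧ q holds there. If u is false, the antecedent cannot hold. Either way ((q → u) ∧ u) ∧ q holds.

[⇒] Assume the antecedent. If u is true, the antecedent forces (u = T, q = T), and q ∧ ((¬u ∨ ¬q) → (u ∧ q)) holds there. If u is false, the antecedent cannot hold. Either way q ∧ ((¬u ∨ ¬q) → (u ∧ q)) holds.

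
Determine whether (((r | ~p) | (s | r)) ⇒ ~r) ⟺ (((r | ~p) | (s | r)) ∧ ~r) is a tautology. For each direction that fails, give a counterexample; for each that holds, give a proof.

The forward direction fails; the converse holds.

(⇒) This fails. Under r = F, p = T, s = F, the left side is true but the right side is false.

(⇐) Assume the antecedent. If r is true, the antecedent cannot hold. If r is false, ((r | ~p) | (s | r)) ⇒ ~r reduces to true regardless of the other variables. Either way ((r | ~p) | (s | r)) ⇒ ~r holds.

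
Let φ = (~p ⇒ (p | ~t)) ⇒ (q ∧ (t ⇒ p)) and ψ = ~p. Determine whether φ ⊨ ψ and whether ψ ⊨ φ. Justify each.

Forward direction. This fails. Under q = T, p = T, t = F, the left side is true but the right side is false.

Converse. This fails. Under q = F, p = F, t = F, the left side is false but the right side is true.

(⇒) fails and (⇐) fails.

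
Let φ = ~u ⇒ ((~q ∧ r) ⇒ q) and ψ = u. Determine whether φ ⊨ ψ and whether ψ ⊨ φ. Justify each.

Not equivalent: only (⇐) holds.

[⇒] This fails. Under u = F, r = F, q = F, the left side is true but the right side is false.

[⇐] Assume the antecedent. If u is true, ~u ⇒ ((~q ∧ r) ⇒ q) reduces to true regardless of the other variables. If u is false, the antecedent cannot hold. Either way ~u ⇒ ((~q ∧ r) ⇒ q) holds.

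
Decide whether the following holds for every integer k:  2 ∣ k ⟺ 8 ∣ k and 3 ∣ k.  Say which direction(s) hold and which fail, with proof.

(→) This fails: take k = 2. Certainly 2 ∣ 2, but 8 ∤ 2.

(←) Suppose 8 ∣ k and 3 ∣ k. Any common multiple of 8 and 3 is a multiple of their lcm; here gcd(8, 3) = 1, so lcm(8, 3) = 8·3 = 24, so 24 ∣ k. Since 2 ∣ 24, it follows that 2 ∣ k.

Only the reverse direction holds.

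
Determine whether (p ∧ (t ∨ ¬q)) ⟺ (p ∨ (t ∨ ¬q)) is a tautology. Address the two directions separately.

Not equivalent: only (⇒) holds.

(⇐) This fails. Under q = F, t = F, p = F, the left side is false but the right side is true.

(⇒) Assume the antecedent. If q is true, the antecedent forces (q = T, t = T, p = T), and p ∨ (t ∨ ¬q) holds there. If q is false, p ∨ (t ∨ ¬q) reduces to true regardless of the other variables. Either way p ∨ (t ∨ ¬q) holds.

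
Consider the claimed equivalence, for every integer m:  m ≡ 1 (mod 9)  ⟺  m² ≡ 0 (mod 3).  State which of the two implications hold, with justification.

Both directions fail.

(→) This fails: take m = 1. Then 1 ≡ 1 (mod 9), but 1² = 1 ≡ 1 (mod 3), not 0.

(←) This fails: take m = 0. Then 0² = 0 ≡ 0 (mod 3), yet 0 ≡ 0 (mod 9), not 1.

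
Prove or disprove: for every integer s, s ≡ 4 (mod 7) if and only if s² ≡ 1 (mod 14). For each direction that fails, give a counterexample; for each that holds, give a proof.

(⟹) This fails: take s = 4. Then 4 ≡ 4 (mod 7), but 4² = 16 ≡ 2 (mod 14), not 1.

(⟸) This fails: take s = 1. Then 1² = 1 ≡ 1 (mod 14), yet 1 ≡ 1 (mod 7), not 4.

(⇒) fails and (⇐) fails.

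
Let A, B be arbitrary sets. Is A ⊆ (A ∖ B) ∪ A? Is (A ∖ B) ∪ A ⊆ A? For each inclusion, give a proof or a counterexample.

The two sets are equal.

(⟸) Let x ∈ (A ∖ B) ∪ A. Then either x ∈ A and x ∉ B; or x ∈ A ∩ B. In each case x ∈ A, so (A ∖ B) ∪ A ⊆ A.

(⟹) Let x ∈ A. Then either x ∈ A and x ∉ B; or x ∈ A ∩ B. In each case x ∈ (A ∖ B) ∪ A, so A ⊆ (A ∖ B) ∪ A.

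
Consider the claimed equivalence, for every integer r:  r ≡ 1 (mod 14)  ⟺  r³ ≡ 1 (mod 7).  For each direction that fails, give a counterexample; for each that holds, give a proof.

Only the forward direction holds.

Forward direction. Suppose r ≡ 1 (mod 14). Then r³ ≡ 1³ = 1 (mod 14), and since 7 ∣ 14, also r³ ≡ 1 (mod 7).

Converse. This fails: take r = 2. Then 2³ = 8 ≡ 1 (mod 7), yet 2 ≡ 2 (mod 14), not 1.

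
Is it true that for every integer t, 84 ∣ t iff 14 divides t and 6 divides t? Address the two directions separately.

Only the forward implication holds.

Forward direction. If 84 ∣ t, write t = 84q. Since 84 = 6·14, t = 14·(6q), so 14 ∣ t; and since 84 = 14·6, t = 6·(14q), so 6 ∣ t.

Converse. This fails: take t = 42. Both 14 ∣ 42 and 6 ∣ 42, yet 42 is not a multiple of 84 (since 42 = 0·84 + 42), so 84 ∤ 42.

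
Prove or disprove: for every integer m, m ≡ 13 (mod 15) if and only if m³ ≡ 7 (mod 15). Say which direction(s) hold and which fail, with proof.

Converse. Suppose m³ ≡ 7 (mod 15). The only residue r in {0, …, 14} with r³ ≡ 7 (mod 15) is r = 13, so m ≡ 13 (mod 15).

Forward direction. Suppose m ≡ 13 (mod 15). Write m = 15j + 13. Then (15j + 13)³ = 3375j³ + 8775j² + 7605j + 2197 = 15(225j³ + 585j² + 507j + 146) + 7, so m³ ≡ 7 (mod 15).

Both directions hold; the statement is true.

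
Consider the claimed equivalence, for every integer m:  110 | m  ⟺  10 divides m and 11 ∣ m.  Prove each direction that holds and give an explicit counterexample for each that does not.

[⇒] If 110 ∣ m, write m = 110q. Since 110 = 11·10, m = 10·(11q), so 10 ∣ m; and since 110 = 10·11, m = 11·(10q), so 11 ∣ m.

[⇐] Suppose 10 ∣ m and 11 ∣ m. Any common multiple of 10 and 11 is a multiple of their lcm; here gcd(10, 11) = 1, so lcm(10, 11) = 10·11 = 110, so 110 ∣ m.

Both directions hold.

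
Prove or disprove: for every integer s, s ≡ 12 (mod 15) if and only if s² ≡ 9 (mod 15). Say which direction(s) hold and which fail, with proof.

Only the forward implication holds.

(⟹) Suppose s ≡ 12 (mod 15). Write s = 15j + 12. Then (15j + 12)² = 225j² + 360j + 144 = 15(15j² + 24j + 9) + 9, so s² ≡ 9 (mod 15).

(⟸) This fails: take s = 3. Then 3² = 9 ≡ 9 (mod 15), yet 3 ≡ 3 (mod 15), not 12.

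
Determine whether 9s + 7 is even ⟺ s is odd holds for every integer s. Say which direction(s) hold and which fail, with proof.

[⇒] Suppose 9s + 7 is even. Since 9 is odd, 9s and s have the same parity, so 9s + 7 ≡ s + 7 (mod 2). As 7 is odd, 9s + 7 is even exactly when s is odd. Thus s is odd.

[⇐] Conversely, suppose s is odd; write s = 2j + 1. Then 9s + 7 = 9·(2j + 1) + 7 = 2·9j + 16, which is even.

The biconditional holds.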